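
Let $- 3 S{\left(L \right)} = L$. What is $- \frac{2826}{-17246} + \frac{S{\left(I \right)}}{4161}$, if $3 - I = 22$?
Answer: $\frac{936964}{5665311} \approx 0.16539$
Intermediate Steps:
$I = -19$ ($I = 3 - 22 = -19$)
$S{\left(L \right)} = - \frac{L}{3}$
$- \frac{2826}{-17246} + \frac{S{\left(I \right)}}{4161} = - \frac{2826}{-17246} + \frac{\left(- \frac{1}{3}\right) \left(-19\right)}{4161} = \left(-2826\right) \left(- \frac{1}{17246}\right) + \frac{19}{3} \cdot \frac{1}{4161} = \frac{1413}{8623} + \frac{1}{657} = \frac{936964}{5665311}$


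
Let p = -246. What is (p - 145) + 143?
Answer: -248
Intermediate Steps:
(p - 145) + 143 = (-246 - 145) + 143 = -391 + 143 = -248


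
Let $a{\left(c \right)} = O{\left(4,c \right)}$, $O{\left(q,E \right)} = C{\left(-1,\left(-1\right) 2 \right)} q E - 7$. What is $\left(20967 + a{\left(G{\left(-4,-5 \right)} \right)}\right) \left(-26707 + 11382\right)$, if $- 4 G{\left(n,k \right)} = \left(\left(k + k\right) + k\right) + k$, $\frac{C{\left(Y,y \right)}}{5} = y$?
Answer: $-318147000$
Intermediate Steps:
$C{\left(Y,y \right)} = 5 y$
$O{\left(q,E \right)} = -7 - 10 E q$ ($O{\left(q,E \right)} = 5 \left(\left(-1\right) 2\right) q E - 7 = 5 \left(-2\right) q E - 7 = - 10 q E - 7 = - 10 E q - 7 = -7 - 10 E q$)
$G{\left(n,k \right)} = - k$ ($G{\left(n,k \right)} = - \frac{\left(\left(k + k\right) + k\right) + k}{4} = - \frac{\left(2 k + k\right) + k}{4} = - \frac{3 k + k}{4} = - \frac{4 k}{4} = - k$)
$a{\left(c \right)} = -7 - 40 c$ ($a{\left(c \right)} = -7 - 10 c 4 = -7 - 40 c$)
$\left(20967 + a{\left(G{\left(-4,-5 \right)} \right)}\right) \left(-26707 + 11382\right) = \left(20967 - \left(7 + 40 \left(\left(-1\right) \left(-5\right)\right)\right)\right) \left(-26707 + 11382\right) = \left(20967 - 207\right) \left(-15325\right) = 20760 \left(-15325\right) = -318147000$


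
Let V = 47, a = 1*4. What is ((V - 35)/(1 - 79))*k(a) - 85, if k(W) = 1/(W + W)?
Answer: -4421/52 ≈ -85.019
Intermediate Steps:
a = 4
k(W) = 1/(2*W)
((V - 35)/(1 - 79))*k(a) - 85 = ((47 - 35)/(1 - 79))*((½)/4) - 85 = (12/(-78))*((½)*(¼)) - 85 = (12*(-1/78))*(⅛) - 85 = -2/13*⅛ - 85 = -1/52 - 85 = -4421/52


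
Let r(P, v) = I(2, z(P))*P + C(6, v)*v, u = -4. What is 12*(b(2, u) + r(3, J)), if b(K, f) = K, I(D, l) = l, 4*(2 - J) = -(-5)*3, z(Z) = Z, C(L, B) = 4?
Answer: 48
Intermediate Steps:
J = -7/4 (J = 2 - (-1)*(-5*3)/4 = 2 - (-1)*(-15)/4 = 2 - ¼*15 = 2 - 15/4 = -7/4 ≈ -1.7500)
r(P, v) = P² + 4*v (r(P, v) = P*P + 4*v = P² + 4*v)
12*(b(2, u) + r(3, J)) = 12*(2 + (3² + 4*(-7/4))) = 12*(2 + (9 - 7)) = 12*(2 + 2) = 12*4 = 48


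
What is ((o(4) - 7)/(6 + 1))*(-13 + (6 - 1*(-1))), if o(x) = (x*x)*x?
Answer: -342/7 ≈ -48.857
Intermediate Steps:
o(x) = x³ (o(x) = x²*x = x³)
((o(4) - 7)/(6 + 1))*(-13 + (6 - 1*(-1))) = ((4³ - 7)/(6 + 1))*(-13 + (6 - 1*(-1))) = ((64 - 7)/7)*(-13 + (6 + 1)) = (57*(⅐))*(-13 + 7) = (57/7)*(-6) = -342/7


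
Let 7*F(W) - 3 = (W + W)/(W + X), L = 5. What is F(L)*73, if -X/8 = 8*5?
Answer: 13651/441 ≈ 30.955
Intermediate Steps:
X = -320 (X = -64*5 = -8*40 = -320)
F(W) = 3/7 + 2*W/(7*(-320 + W)) (F(W) = 3/7 + ((W + W)/(W - 320))/7 = 3/7 + ((2*W)/(-320 + W))/7 = 3/7 + (2*W/(-320 + W))/7 = 3/7 + 2*W/(7*(-320 + W)))
F(L)*73 = (5*(-192 + 5)/(7*(-320 + 5)))*73 = ((5/7)*(-187)/(-315))*73 = ((5/7)*(-1/315)*(-187))*73 = (187/441)*73 = 13651/441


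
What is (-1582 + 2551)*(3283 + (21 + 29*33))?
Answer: 4128909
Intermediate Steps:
(-1582 + 2551)*(3283 + (21 + 29*33)) = 969*(3283 + (21 + 957)) = 969*(3283 + 978) = 969*4261 = 4128909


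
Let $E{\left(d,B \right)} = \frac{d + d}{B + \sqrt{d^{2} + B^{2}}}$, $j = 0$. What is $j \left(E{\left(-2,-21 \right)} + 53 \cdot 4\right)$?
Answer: $0$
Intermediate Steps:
$E{\left(d,B \right)} = \frac{2 d}{B + \sqrt{B^{2} + d^{2}}}$
$j \left(E{\left(-2,-21 \right)} + 53 \cdot 4\right) = 0 \left(2 \left(-2\right) \frac{1}{-21 + \sqrt{\left(-21\right)^{2} + \left(-2\right)^{2}}} + 53 \cdot 4\right) = 0 \left(2 \left(-2\right) \frac{1}{-21 + \sqrt{441 + 4}} + 212\right) = 0 \left(2 \left(-2\right) \frac{1}{-21 + \sqrt{445}} + 212\right) = 0 \left(- \frac{4}{-21 + \sqrt{445}} + 212\right) = 0 \left(212 - \frac{4}{-21 + \sqrt{445}}\right) = 0$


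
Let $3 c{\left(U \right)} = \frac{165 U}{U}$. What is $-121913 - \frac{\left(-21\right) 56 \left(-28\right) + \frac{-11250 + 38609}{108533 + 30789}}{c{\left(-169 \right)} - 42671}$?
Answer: $- \frac{723835118189201}{5937346352} \approx -1.2191 \cdot 10^{5}$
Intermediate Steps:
$c{\left(U \right)} = 55$ ($c{\left(U \right)} = \frac{165 U \frac{1}{U}}{3} = \frac{1}{3} \cdot 165 = 55$)
$-121913 - \frac{\left(-21\right) 56 \left(-28\right) + \frac{-11250 + 38609}{108533 + 30789}}{c{\left(-169 \right)} - 42671} = -121913 - \frac{\left(-21\right) 56 \left(-28\right) + \frac{-11250 + 38609}{108533 + 30789}}{55 - 42671} = -121913 - \frac{\left(-1176\right) \left(-28\right) + \frac{27359}{139322}}{-42616} = -121913 - \left(32928 + 27359 \cdot \frac{1}{139322}\right) \left(- \frac{1}{42616}\right) = -121913 - \left(32928 + \frac{27359}{139322}\right) \left(- \frac{1}{42616}\right) = -121913 - \frac{4587622175}{139322} \left(- \frac{1}{42616}\right) = -121913 - - \frac{4587622175}{5937346352} = -121913 + \frac{4587622175}{5937346352} = - \frac{723835118189201}{5937346352}$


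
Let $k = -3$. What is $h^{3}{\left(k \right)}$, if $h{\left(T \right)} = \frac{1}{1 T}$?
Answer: $- \frac{1}{27} \approx -0.037037$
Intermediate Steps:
$h{\left(T \right)} = \frac{1}{T}$ ($h{\left(T \right)} = 1 \frac{1}{T} = \frac{1}{T}$)
$h^{3}{\left(k \right)} = \left(\frac{1}{-3}\right)^{3} = \left(- \frac{1}{3}\right)^{3} = - \frac{1}{27}$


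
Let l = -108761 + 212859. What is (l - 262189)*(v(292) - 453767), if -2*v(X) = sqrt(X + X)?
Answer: 71736478797 + 158091*sqrt(146) ≈ 7.1738e+10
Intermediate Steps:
l = 104098
v(X) = -sqrt(2)*sqrt(X)/2 (v(X) = -sqrt(X + X)/2 = -sqrt(2)*sqrt(X)/2)
(l - 262189)*(v(292) - 453767) = (104098 - 262189)*(-sqrt(2)*sqrt(292)/2 - 453767) = -158091*(-sqrt(2)*2*sqrt(73)/2 - 453767) = -158091*(-sqrt(146) - 453767) = -158091*(-453767 - sqrt(146)) = 71736478797 + 158091*sqrt(146)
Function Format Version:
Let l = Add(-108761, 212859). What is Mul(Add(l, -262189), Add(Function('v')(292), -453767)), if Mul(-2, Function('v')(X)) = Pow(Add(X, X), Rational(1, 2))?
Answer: Add(71736478797, Mul(158091, Pow(146, Rational(1, 2)))) ≈ 7.1738e+10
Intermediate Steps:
l = 104098
Function('v')(X) = Mul(Rational(-1, 2), Pow(2, Rational(1, 2)), Pow(X, Rational(1, 2))) (Function('v')(X) = Mul(Rational(-1, 2), Pow(Add(X, X), Rational(1, 2))) = Mul(Rational(-1, 2), Pow(Mul(2, X), Rational(1, 2))) = Mul(Rational(-1, 2), Mul(Pow(2, Rational(1, 2)), Pow(X, Rational(1, 2)))) = Mul(Rational(-1, 2), Pow(2, Rational(1, 2)), Pow(X, Rational(1, 2))))
Mul(Add(l, -262189), Add(Function('v')(292), -453767)) = Mul(Add(104098, -262189), Add(Mul(Rational(-1, 2), Pow(2, Rational(1, 2)), Pow(292, Rational(1, 2))), -453767)) = Mul(-158091, Add(Mul(Rational(-1, 2), Pow(2, Rational(1, 2)), Mul(2, Pow(73, Rational(1, 2)))), -453767)) = Mul(-158091, Add(Mul(-1, Pow(146, Rational(1, 2))), -453767)) = Mul(-158091, Add(-453767, Mul(-1, Pow(146, Rational(1, 2))))) = Add(71736478797, Mul(158091, Pow(146, Rational(1, 2))))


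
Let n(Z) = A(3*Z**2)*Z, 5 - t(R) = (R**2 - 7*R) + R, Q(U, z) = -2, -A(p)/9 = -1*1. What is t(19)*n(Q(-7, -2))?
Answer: 4356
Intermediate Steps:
A(p) = 9 (A(p) = -(-9) = -9*(-1) = 9)
t(R) = 5 - R**2 + 6*R (t(R) = 5 - ((R**2 - 7*R) + R) = 5 - (R**2 - 6*R) = 5 + (-R**2 + 6*R) = 5 - R**2 + 6*R)
n(Z) = 9*Z
t(19)*n(Q(-7, -2)) = (5 - 1*19**2 + 6*19)*(9*(-2)) = (5 - 1*361 + 114)*(-18) = (5 - 361 + 114)*(-18) = -242*(-18) = 4356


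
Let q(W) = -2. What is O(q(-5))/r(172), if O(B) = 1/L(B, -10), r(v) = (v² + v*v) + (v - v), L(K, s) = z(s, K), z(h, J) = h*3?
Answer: -1/1775040 ≈ -5.6337e-7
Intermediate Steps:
z(h, J) = 3*h
L(K, s) = 3*s
r(v) = 2*v² (r(v) = (v² + v²) + 0 = 2*v² + 0 = 2*v²)
O(B) = -1/30 (O(B) = 1/(3*(-10)) = 1/(-30) = -1/30)
O(q(-5))/r(172) = -1/(30*(2*172²)) = -1/(30*(2*29584)) = -1/30/59168 = -1/30*1/59168 = -1/1775040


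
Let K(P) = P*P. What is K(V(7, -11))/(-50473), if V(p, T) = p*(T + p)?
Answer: -784/50473 ≈ -0.015533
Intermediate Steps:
K(P) = P²
K(V(7, -11))/(-50473) = (7*(-11 + 7))²/(-50473) = (7*(-4))²*(-1/50473) = (-28)²*(-1/50473) = 784*(-1/50473) = -784/50473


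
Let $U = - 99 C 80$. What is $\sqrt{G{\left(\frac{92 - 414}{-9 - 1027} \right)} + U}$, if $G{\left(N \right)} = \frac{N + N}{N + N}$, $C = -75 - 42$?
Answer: $\sqrt{926641} \approx 962.62$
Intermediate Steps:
$C = -117$ ($C = -75 - 42 = -117$)
$G{\left(N \right)} = 1$ ($G{\left(N \right)} = \frac{2 N}{2 N} = 2 N \frac{1}{2 N} = 1$)
$U = 926640$ ($U = \left(-99\right) \left(-117\right) 80 = 11583 \cdot 80 = 926640$)
$\sqrt{G{\left(\frac{92 - 414}{-9 - 1027} \right)} + U} = \sqrt{1 + 926640} = \sqrt{926641}$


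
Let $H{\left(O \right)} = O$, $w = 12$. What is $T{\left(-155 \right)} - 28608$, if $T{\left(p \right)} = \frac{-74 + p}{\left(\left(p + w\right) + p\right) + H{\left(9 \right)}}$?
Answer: $- \frac{8267483}{289} \approx -28607.0$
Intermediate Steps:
$T{\left(p \right)} = \frac{-74 + p}{21 + 2 p}$ ($T{\left(p \right)} = \frac{-74 + p}{\left(\left(p + 12\right) + p\right) + 9} = \frac{-74 + p}{\left(\left(12 + p\right) + p\right) + 9} = \frac{-74 + p}{\left(12 + 2 p\right) + 9} = \frac{-74 + p}{21 + 2 p}$)
$T{\left(-155 \right)} - 28608 = \frac{-74 - 155}{21 + 2 \left(-155\right)} - 28608 = \frac{1}{21 - 310} \left(-229\right) - 28608 = \frac{1}{-289} \left(-229\right) - 28608 = \left(- \frac{1}{289}\right) \left(-229\right) - 28608 = \frac{229}{289} - 28608 = - \frac{8267483}{289}$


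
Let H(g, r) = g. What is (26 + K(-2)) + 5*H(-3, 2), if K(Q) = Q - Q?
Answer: 11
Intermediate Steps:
K(Q) = 0
(26 + K(-2)) + 5*H(-3, 2) = (26 + 0) + 5*(-3) = 26 - 15 = 11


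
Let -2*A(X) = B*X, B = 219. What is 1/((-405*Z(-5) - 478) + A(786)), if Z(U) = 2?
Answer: -1/87355 ≈ -1.1448e-5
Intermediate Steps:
A(X) = -219*X/2
1/((-405*Z(-5) - 478) + A(786)) = 1/((-405*2 - 478) - 219/2*786) = 1/((-810 - 478) - 86067) = 1/(-1288 - 86067) = 1/(-87355) = -1/87355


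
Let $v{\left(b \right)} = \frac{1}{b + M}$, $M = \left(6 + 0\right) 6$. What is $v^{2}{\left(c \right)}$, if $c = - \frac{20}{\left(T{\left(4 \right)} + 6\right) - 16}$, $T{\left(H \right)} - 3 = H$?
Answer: $\frac{9}{16384} \approx 0.00054932$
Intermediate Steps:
$M = 36$ ($M = 6 \cdot 6 = 36$)
$T{\left(H \right)} = 3 + H$
$c = \frac{20}{3}$ ($c = - \frac{20}{\left(\left(3 + 4\right) + 6\right) - 16} = - \frac{20}{\left(7 + 6\right) - 16} = - \frac{20}{13 - 16} = - \frac{20}{-3} = \left(-20\right) \left(- \frac{1}{3}\right) = \frac{20}{3} \approx 6.6667$)
$v{\left(b \right)} = \frac{1}{36 + b}$ ($v{\left(b \right)} = \frac{1}{b + 36} = \frac{1}{36 + b}$)
$v^{2}{\left(c \right)} = \left(\frac{1}{36 + \frac{20}{3}}\right)^{2} = \left(\frac{1}{\frac{128}{3}}\right)^{2} = \left(\frac{3}{128}\right)^{2} = \frac{9}{16384}$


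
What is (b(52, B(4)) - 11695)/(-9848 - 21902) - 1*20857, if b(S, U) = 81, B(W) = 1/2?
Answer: -331099068/15875 ≈ -20857.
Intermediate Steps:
B(W) = 1/2
(b(52, B(4)) - 11695)/(-9848 - 21902) - 1*20857 = (81 - 11695)/(-9848 - 21902) - 1*20857 = -11614/(-31750) - 20857 = -11614*(-1/31750) - 20857 = 5807/15875 - 20857 = -331099068/15875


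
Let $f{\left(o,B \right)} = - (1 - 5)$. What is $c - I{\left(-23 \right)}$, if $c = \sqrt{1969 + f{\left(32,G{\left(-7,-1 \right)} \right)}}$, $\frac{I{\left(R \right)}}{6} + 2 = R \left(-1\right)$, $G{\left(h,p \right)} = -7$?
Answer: $-126 + \sqrt{1973} \approx -81.582$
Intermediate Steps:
$I{\left(R \right)} = -12 - 6 R$ ($I{\left(R \right)} = -12 + 6 R \left(-1\right) = -12 + 6 \left(- R\right) = -12 - 6 R$)
$f{\left(o,B \right)} = 4$ ($f{\left(o,B \right)} = \left(-1\right) \left(-4\right) = 4$)
$c = \sqrt{1973}$ ($c = \sqrt{1969 + 4} = \sqrt{1973} \approx 44.418$)
$c - I{\left(-23 \right)} = \sqrt{1973} - \left(-12 - -138\right) = \sqrt{1973} - \left(-12 + 138\right) = \sqrt{1973} - 126 = -126 + \sqrt{1973}$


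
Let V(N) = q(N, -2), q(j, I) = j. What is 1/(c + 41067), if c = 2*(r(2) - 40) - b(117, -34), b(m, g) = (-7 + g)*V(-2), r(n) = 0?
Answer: 1/40905 ≈ 2.4447e-5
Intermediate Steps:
V(N) = N
b(m, g) = 14 - 2*g (b(m, g) = (-7 + g)*(-2) = 14 - 2*g)
c = -162 (c = 2*(0 - 40) - (14 - 2*(-34)) = 2*(-40) - (14 + 68) = -80 - 1*82 = -80 - 82 = -162)
1/(c + 41067) = 1/(-162 + 41067) = 1/40905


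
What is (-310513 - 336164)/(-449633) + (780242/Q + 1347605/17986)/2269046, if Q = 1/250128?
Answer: 92841627063083647745/1079411761804844 ≈ 86011.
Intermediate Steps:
Q = 1/250128 ≈ 3.9979e-6
(-310513 - 336164)/(-449633) + (780242/Q + 1347605/17986)/2269046 = (-310513 - 336164)/(-449633) + (780242/(1/250128) + 1347605/17986)/2269046 = -646677*(-1/449633) + (780242*250128 + 1347605*(1/17986))*(1/2269046) = 646677/449633 + (195160370976 + 1347605/17986)*(1/2269046) = 646677/449633 + (3510154433721941/17986)*(1/2269046) = 646677/449633 + 3510154433721941/40811061356 = 92841627063083647745/1079411761804844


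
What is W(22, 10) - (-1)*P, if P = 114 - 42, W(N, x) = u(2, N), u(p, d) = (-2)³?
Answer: 64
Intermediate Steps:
u(p, d) = -8
W(N, x) = -8
P = 72
W(22, 10) - (-1)*P = -8 - (-1)*72 = -8 - 1*(-72) = -8 + 72 = 64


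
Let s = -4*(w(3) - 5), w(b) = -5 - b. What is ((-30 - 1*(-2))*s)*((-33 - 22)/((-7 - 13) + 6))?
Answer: -5720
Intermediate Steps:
s = 52 (s = -4*((-5 - 1*3) - 5) = -4*((-5 - 3) - 5) = -4*(-8 - 5) = -4*(-13) = 52)
((-30 - 1*(-2))*s)*((-33 - 22)/((-7 - 13) + 6)) = ((-30 - 1*(-2))*52)*((-33 - 22)/((-7 - 13) + 6)) = ((-30 + 2)*52)*(-55/(-20 + 6)) = (-28*52)*(-55/(-14)) = -(-80080)*(-1)/14 = -1456*55/14 = -5720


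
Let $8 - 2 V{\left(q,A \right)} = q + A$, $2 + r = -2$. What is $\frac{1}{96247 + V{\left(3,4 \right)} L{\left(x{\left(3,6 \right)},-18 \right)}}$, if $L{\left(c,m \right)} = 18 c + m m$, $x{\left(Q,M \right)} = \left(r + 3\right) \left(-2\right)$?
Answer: $\frac{1}{96427} \approx 1.0371 \cdot 10^{-5}$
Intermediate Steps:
$r = -4$ ($r = -2 - 2 = -4$)
$x{\left(Q,M \right)} = 2$ ($x{\left(Q,M \right)} = \left(-4 + 3\right) \left(-2\right) = \left(-1\right) \left(-2\right) = 2$)
$V{\left(q,A \right)} = 4 - \frac{A}{2} - \frac{q}{2}$ ($V{\left(q,A \right)} = 4 - \frac{q + A}{2} = 4 - \frac{A + q}{2} = 4 - \left(\frac{A}{2} + \frac{q}{2}\right) = 4 - \frac{A}{2} - \frac{q}{2}$)
$L{\left(c,m \right)} = m^{2} + 18 c$ ($L{\left(c,m \right)} = 18 c + m^{2} = m^{2} + 18 c$)
$\frac{1}{96247 + V{\left(3,4 \right)} L{\left(x{\left(3,6 \right)},-18 \right)}} = \frac{1}{96247 + \left(4 - 2 - \frac{3}{2}\right) \left(\left(-18\right)^{2} + 18 \cdot 2\right)} = \frac{1}{96247 + \left(4 - 2 - \frac{3}{2}\right) \left(324 + 36\right)} = \frac{1}{96247 + \frac{1}{2} \cdot 360} = \frac{1}{96247 + 180} = \frac{1}{96427}$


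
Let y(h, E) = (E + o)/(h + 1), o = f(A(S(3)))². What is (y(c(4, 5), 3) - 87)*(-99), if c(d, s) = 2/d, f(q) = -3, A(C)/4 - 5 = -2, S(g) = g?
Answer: 7821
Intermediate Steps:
A(C) = 12 (A(C) = 20 + 4*(-2) = 20 - 8 = 12)
o = 9 (o = (-3)² = 9)
y(h, E) = (9 + E)/(1 + h) (y(h, E) = (E + 9)/(h + 1) = (9 + E)/(1 + h))
(y(c(4, 5), 3) - 87)*(-99) = ((9 + 3)/(1 + 2/4) - 87)*(-99) = (12/(1 + 2*(¼)) - 87)*(-99) = (12/(1 + ½) - 87)*(-99) = (12/(3/2) - 87)*(-99) = ((⅔)*12 - 87)*(-99) = (8 - 87)*(-99) = -79*(-99) = 7821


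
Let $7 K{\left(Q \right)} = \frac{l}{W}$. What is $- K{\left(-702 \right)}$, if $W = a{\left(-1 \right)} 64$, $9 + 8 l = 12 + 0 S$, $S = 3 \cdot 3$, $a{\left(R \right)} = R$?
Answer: $\frac{3}{3584} \approx 0.00083705$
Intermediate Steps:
$S = 9$
$l = \frac{3}{8}$ ($l = - \frac{9}{8} + \frac{12 + 0 \cdot 9}{8} = - \frac{9}{8} + \frac{12 + 0}{8} = - \frac{9}{8} + \frac{1}{8} \cdot 12 = - \frac{9}{8} + \frac{3}{2} = \frac{3}{8} \approx 0.375$)
$W = -64$ ($W = \left(-1\right) 64 = -64$)
$K{\left(Q \right)} = - \frac{3}{3584}$ ($K{\left(Q \right)} = \frac{\frac{3}{8} \frac{1}{-64}}{7} = \frac{\frac{3}{8} \left(- \frac{1}{64}\right)}{7} = \frac{1}{7} \left(- \frac{3}{512}\right) = - \frac{3}{3584}$)
$- K{\left(-702 \right)} = \left(-1\right) \left(- \frac{3}{3584}\right) = \frac{3}{3584}$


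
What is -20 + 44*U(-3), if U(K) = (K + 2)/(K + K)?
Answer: -38/3 ≈ -12.667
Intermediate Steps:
U(K) = (2 + K)/(2*K) (U(K) = (2 + K)/((2*K)) = (2 + K)*(1/(2*K)) = (2 + K)/(2*K))
-20 + 44*U(-3) = -20 + 44*((½)*(2 - 3)/(-3)) = -20 + 44*((½)*(-⅓)*(-1)) = -20 + 44*(⅙) = -20 + 22/3 = -38/3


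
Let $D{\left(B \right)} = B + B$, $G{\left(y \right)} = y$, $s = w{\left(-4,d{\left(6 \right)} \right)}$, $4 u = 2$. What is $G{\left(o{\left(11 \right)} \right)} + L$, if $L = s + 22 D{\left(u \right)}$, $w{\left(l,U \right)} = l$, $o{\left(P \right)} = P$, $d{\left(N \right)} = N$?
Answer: $29$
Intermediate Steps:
$u = \frac{1}{2}$ ($u = \frac{1}{4} \cdot 2 = \frac{1}{2} \approx 0.5$)
$s = -4$
$D{\left(B \right)} = 2 B$
$L = 18$ ($L = -4 + 22 \cdot 2 \cdot \frac{1}{2} = -4 + 22 \cdot 1 = -4 + 22 = 18$)
$G{\left(o{\left(11 \right)} \right)} + L = 11 + 18 = 29$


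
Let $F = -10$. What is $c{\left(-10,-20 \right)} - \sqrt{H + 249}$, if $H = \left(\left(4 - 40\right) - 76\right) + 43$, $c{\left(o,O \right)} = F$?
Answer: $-10 - 6 \sqrt{5} \approx -23.416$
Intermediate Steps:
$c{\left(o,O \right)} = -10$
$H = -69$ ($H = \left(\left(4 - 40\right) - 76\right) + 43 = \left(-36 - 76\right) + 43 = -112 + 43 = -69$)
$c{\left(-10,-20 \right)} - \sqrt{H + 249} = -10 - \sqrt{-69 + 249} = -10 - \sqrt{180} = -10 - 6 \sqrt{5}$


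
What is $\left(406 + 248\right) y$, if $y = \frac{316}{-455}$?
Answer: $- \frac{206664}{455} \approx -454.21$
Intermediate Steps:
$y = - \frac{316}{455}$ ($y = 316 \left(- \frac{1}{455}\right) = - \frac{316}{455} \approx -0.69451$)
$\left(406 + 248\right) y = \left(406 + 248\right) \left(- \frac{316}{455}\right) = 654 \left(- \frac{316}{455}\right) = - \frac{206664}{455}$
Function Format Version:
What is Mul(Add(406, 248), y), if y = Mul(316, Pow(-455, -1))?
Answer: Rational(-206664, 455) ≈ -454.21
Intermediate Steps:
y = Rational(-316, 455) (y = Mul(316, Rational(-1, 455)) = Rational(-316, 455) ≈ -0.69451)
Mul(Add(406, 248), y) = Mul(Add(406, 248), Rational(-316, 455)) = Mul(654, Rational(-316, 455)) = Rational(-206664, 455)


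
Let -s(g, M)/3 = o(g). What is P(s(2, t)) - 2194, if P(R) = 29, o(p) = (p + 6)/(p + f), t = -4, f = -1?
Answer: -2165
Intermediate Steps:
o(p) = (6 + p)/(-1 + p) (o(p) = (p + 6)/(p - 1) = (6 + p)/(-1 + p))
s(g, M) = -3*(6 + g)/(-1 + g)
P(s(2, t)) - 2194 = 29 - 2194 = -2165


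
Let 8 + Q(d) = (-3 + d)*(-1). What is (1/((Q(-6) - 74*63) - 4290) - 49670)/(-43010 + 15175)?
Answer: 444596171/249151085 ≈ 1.7844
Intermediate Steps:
Q(d) = -5 - d (Q(d) = -8 + (-3 + d)*(-1) = -8 + (3 - d) = -5 - d)
(1/((Q(-6) - 74*63) - 4290) - 49670)/(-43010 + 15175) = (1/(((-5 - 1*(-6)) - 74*63) - 4290) - 49670)/(-43010 + 15175) = (1/(((-5 + 6) - 4662) - 4290) - 49670)/(-27835) = (1/((1 - 4662) - 4290) - 49670)*(-1/27835) = (1/(-4661 - 4290) - 49670)*(-1/27835) = (1/(-8951) - 49670)*(-1/27835) = (-1/8951 - 49670)*(-1/27835) = -444596171/8951*(-1/27835) = 444596171/249151085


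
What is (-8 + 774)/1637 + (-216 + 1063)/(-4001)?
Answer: 1678227/6549637 ≈ 0.25623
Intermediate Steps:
(-8 + 774)/1637 + (-216 + 1063)/(-4001) = 766*(1/1637) + 847*(-1/4001) = 766/1637 - 847/4001 = 1678227/6549637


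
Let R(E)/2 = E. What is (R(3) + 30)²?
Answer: 1296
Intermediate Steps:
R(E) = 2*E
(R(3) + 30)² = (2*3 + 30)² = (6 + 30)² = 36² = 1296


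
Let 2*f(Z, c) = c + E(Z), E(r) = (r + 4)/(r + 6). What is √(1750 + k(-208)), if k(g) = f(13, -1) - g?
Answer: √706819/19 ≈ 44.249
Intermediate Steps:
E(r) = (4 + r)/(6 + r)
f(Z, c) = c/2 + (4 + Z)/(2*(6 + Z)) (f(Z, c) = (c + (4 + Z)/(6 + Z))/2 = c/2 + (4 + Z)/(2*(6 + Z)))
k(g) = -1/19 - g (k(g) = (4 + 13 - (6 + 13))/(2*(6 + 13)) - g = (½)*(4 + 13 - 1*19)/19 - g = (½)*(1/19)*(4 + 13 - 19) - g = (½)*(1/19)*(-2) - g = -1/19 - g)
√(1750 + k(-208)) = √(1750 + (-1/19 - 1*(-208))) = √(1750 + (-1/19 + 208)) = √(1750 + 3951/19) = √(37201/19) = √706819/19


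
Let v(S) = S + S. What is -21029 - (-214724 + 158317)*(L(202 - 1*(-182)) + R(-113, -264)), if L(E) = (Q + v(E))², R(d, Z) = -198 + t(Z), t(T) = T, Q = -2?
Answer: 33071064629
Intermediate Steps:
v(S) = 2*S
R(d, Z) = -198 + Z
L(E) = (-2 + 2*E)²
-21029 - (-214724 + 158317)*(L(202 - 1*(-182)) + R(-113, -264)) = -21029 - (-214724 + 158317)*(4*(-1 + (202 - 1*(-182)))² + (-198 - 264)) = -21029 - (-56407)*(4*(-1 + (202 + 182))² - 462) = -21029 - (-56407)*(4*(-1 + 384)² - 462) = -21029 - (-56407)*(4*383² - 462) = -21029 - (-56407)*(4*146689 - 462) = -21029 - (-56407)*(586756 - 462) = -21029 - (-56407)*586294 = -21029 - 1*(-33071085658) = -21029 + 33071085658 = 33071064629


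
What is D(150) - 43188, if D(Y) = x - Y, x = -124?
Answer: -43462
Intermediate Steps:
D(Y) = -124 - Y
D(150) - 43188 = (-124 - 1*150) - 43188 = (-124 - 150) - 43188 = -274 - 43188 = -43462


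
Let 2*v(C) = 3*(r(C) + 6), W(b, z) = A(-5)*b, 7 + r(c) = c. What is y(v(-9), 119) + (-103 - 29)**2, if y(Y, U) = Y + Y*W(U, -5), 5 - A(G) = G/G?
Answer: 10269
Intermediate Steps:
A(G) = 4 (A(G) = 5 - G/G = 5 - 1*1 = 5 - 1 = 4)
r(c) = -7 + c
W(b, z) = 4*b
v(C) = -3/2 + 3*C/2 (v(C) = (3*((-7 + C) + 6))/2 = (3*(-1 + C))/2 = (-3 + 3*C)/2 = -3/2 + 3*C/2)
y(Y, U) = Y + 4*U*Y (y(Y, U) = Y + Y*(4*U) = Y + 4*U*Y)
y(v(-9), 119) + (-103 - 29)**2 = (-3/2 + (3/2)*(-9))*(1 + 4*119) + (-103 - 29)**2 = (-3/2 - 27/2)*(1 + 476) + (-132)**2 = -15*477 + 17424 = -7155 + 17424 = 10269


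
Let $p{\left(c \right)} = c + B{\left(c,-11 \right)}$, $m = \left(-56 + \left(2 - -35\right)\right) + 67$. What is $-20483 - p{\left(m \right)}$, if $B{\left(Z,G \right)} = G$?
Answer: $-20520$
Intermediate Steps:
$m = 48$ ($m = \left(-56 + \left(2 + 35\right)\right) + 67 = \left(-56 + 37\right) + 67 = -19 + 67 = 48$)
$p{\left(c \right)} = -11 + c$ ($p{\left(c \right)} = c - 11 = -11 + c$)
$-20483 - p{\left(m \right)} = -20483 - \left(-11 + 48\right) = -20483 - 37 = -20520$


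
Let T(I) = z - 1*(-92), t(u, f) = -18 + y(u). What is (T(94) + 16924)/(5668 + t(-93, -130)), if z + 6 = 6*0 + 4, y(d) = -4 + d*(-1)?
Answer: 17014/5739 ≈ 2.9646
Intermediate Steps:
y(d) = -4 - d
t(u, f) = -22 - u (t(u, f) = -18 + (-4 - u) = -22 - u)
z = -2 (z = -6 + (6*0 + 4) = -6 + (0 + 4) = -6 + 4 = -2)
T(I) = 90 (T(I) = -2 - 1*(-92) = -2 + 92 = 90)
(T(94) + 16924)/(5668 + t(-93, -130)) = (90 + 16924)/(5668 + (-22 - 1*(-93))) = 17014/(5668 + (-22 + 93)) = 17014/(5668 + 71) = 17014/5739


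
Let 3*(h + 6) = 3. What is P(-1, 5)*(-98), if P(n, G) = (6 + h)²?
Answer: -98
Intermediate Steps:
h = -5 (h = -6 + (⅓)*3 = -6 + 1 = -5)
P(n, G) = 1 (P(n, G) = (6 - 5)² = 1² = 1)
P(-1, 5)*(-98) = 1*(-98) = -98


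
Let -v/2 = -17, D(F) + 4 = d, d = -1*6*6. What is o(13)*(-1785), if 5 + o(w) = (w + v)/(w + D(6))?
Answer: 108290/9 ≈ 12032.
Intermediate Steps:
d = -36 (d = -6*6 = -36)
D(F) = -40 (D(F) = -4 - 36 = -40)
v = 34 (v = -2*(-17) = 34)
o(w) = -5 + (34 + w)/(-40 + w) (o(w) = -5 + (w + 34)/(w - 40) = -5 + (34 + w)/(-40 + w))
o(13)*(-1785) = (2*(117 - 2*13)/(-40 + 13))*(-1785) = (2*(117 - 26)/(-27))*(-1785) = (2*(-1/27)*91)*(-1785) = -182/27*(-1785) = 108290/9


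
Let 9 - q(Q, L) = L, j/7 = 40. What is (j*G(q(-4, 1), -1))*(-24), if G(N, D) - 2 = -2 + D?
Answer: 6720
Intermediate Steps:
j = 280 (j = 7*40 = 280)
q(Q, L) = 9 - L
G(N, D) = D (G(N, D) = 2 + (-2 + D) = D)
(j*G(q(-4, 1), -1))*(-24) = (280*(-1))*(-24) = -280*(-24) = 6720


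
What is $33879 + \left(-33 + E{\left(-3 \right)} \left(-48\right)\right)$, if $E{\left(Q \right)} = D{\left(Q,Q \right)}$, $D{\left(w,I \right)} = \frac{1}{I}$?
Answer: $33862$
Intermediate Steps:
$E{\left(Q \right)} = \frac{1}{Q}$
$33879 + \left(-33 + E{\left(-3 \right)} \left(-48\right)\right) = 33879 - \left(33 - \frac{1}{-3} \left(-48\right)\right) = 33879 - 17 = 33862$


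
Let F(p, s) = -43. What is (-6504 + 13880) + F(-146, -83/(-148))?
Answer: 7333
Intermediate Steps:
(-6504 + 13880) + F(-146, -83/(-148)) = (-6504 + 13880) - 43 = 7376 - 43 = 7333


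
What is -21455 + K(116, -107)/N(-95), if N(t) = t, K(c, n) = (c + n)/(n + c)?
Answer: -2038226/95 ≈ -21455.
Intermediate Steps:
K(c, n) = 1 (K(c, n) = (c + n)/(c + n) = 1)
-21455 + K(116, -107)/N(-95) = -21455 + 1/(-95) = -21455 + 1*(-1/95) = -21455 - 1/95 = -2038226/95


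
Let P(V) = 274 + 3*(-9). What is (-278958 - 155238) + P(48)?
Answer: -433949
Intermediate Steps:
P(V) = 247 (P(V) = 274 - 27 = 247)
(-278958 - 155238) + P(48) = (-278958 - 155238) + 247 = -434196 + 247 = -433949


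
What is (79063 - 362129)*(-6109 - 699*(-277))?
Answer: -53078837924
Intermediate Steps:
(79063 - 362129)*(-6109 - 699*(-277)) = -283066*(-6109 + 193623) = -283066*187514 = -53078837924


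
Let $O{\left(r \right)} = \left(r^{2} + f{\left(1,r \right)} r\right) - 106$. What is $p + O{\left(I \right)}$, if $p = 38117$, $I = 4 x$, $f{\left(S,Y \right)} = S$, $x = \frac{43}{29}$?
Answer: $\frac{32001823}{841} \approx 38052.0$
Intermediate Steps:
$x = \frac{43}{29}$ ($x = 43 \cdot \frac{1}{29} = \frac{43}{29} \approx 1.4828$)
$I = \frac{172}{29}$ ($I = 4 \cdot \frac{43}{29} = \frac{172}{29} \approx 5.931$)
$O{\left(r \right)} = -106 + r + r^{2}$ ($O{\left(r \right)} = \left(r^{2} + 1 r\right) - 106 = \left(r^{2} + r\right) - 106 = \left(r + r^{2}\right) - 106 = -106 + r + r^{2}$)
$p + O{\left(I \right)} = 38117 + \left(-106 + \frac{172}{29} + \left(\frac{172}{29}\right)^{2}\right) = 38117 + \left(-106 + \frac{172}{29} + \frac{29584}{841}\right) = 38117 - \frac{54574}{841} = \frac{32001823}{841}$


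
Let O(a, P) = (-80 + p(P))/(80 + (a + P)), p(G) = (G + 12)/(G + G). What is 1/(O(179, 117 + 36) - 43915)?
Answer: -42024/1845492065 ≈ -2.2771e-5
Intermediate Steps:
p(G) = (12 + G)/(2*G) (p(G) = (12 + G)/((2*G)) = (12 + G)*(1/(2*G)) = (12 + G)/(2*G))
O(a, P) = (-80 + (12 + P)/(2*P))/(80 + P + a) (O(a, P) = (-80 + (12 + P)/(2*P))/(80 + (a + P)) = (-80 + (12 + P)/(2*P))/(80 + (P + a)) = (-80 + (12 + P)/(2*P))/(80 + P + a))
1/(O(179, 117 + 36) - 43915) = 1/(3*(4 - 53*(117 + 36))/(2*(117 + 36)*(80 + (117 + 36) + 179)) - 43915) = 1/((3/2)*(4 - 53*153)/(153*(80 + 153 + 179)) - 43915) = 1/((3/2)*(1/153)*(4 - 8109)/412 - 43915) = 1/((3/2)*(1/153)*(1/412)*(-8105) - 43915) = 1/(-8105/42024 - 43915) = 1/(-1845492065/42024) = -42024/1845492065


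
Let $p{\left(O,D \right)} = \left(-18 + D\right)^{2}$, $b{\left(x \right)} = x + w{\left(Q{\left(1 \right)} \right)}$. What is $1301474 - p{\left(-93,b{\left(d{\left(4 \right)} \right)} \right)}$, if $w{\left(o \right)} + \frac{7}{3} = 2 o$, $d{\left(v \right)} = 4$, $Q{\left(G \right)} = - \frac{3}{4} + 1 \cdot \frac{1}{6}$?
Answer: $\frac{5204671}{4} \approx 1.3012 \cdot 10^{6}$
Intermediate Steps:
$Q{\left(G \right)} = - \frac{7}{12}$ ($Q{\left(G \right)} = \left(-3\right) \frac{1}{4} + 1 \cdot \frac{1}{6} = - \frac{3}{4} + \frac{1}{6} = - \frac{7}{12}$)
$w{\left(o \right)} = - \frac{7}{3} + 2 o$
$b{\left(x \right)} = - \frac{7}{2} + x$ ($b{\left(x \right)} = x + \left(- \frac{7}{3} + 2 \left(- \frac{7}{12}\right)\right) = x - \frac{7}{2} = - \frac{7}{2} + x$)
$1301474 - p{\left(-93,b{\left(d{\left(4 \right)} \right)} \right)} = 1301474 - \left(-18 + \left(- \frac{7}{2} + 4\right)\right)^{2} = 1301474 - \left(-18 + \frac{1}{2}\right)^{2} = 1301474 - \left(- \frac{35}{2}\right)^{2} = 1301474 - \frac{1225}{4} = \frac{5204671}{4}$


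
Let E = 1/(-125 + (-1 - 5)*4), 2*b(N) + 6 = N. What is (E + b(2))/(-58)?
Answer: 299/8642 ≈ 0.034598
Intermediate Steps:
b(N) = -3 + N/2
E = -1/149 (E = 1/(-125 - 6*4) = 1/(-125 - 24) = 1/(-149) = -1/149 ≈ -0.0067114)
(E + b(2))/(-58) = (-1/149 + (-3 + (½)*2))/(-58) = -(-1/149 + (-3 + 1))/58 = -(-1/149 - 2)/58 = -1/58*(-299/149) = 299/8642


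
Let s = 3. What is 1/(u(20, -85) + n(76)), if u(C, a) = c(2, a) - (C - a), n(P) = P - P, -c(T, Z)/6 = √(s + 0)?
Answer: -35/3639 + 2*√3/3639 ≈ -0.0086661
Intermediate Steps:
c(T, Z) = -6*√3 (c(T, Z) = -6*√(3 + 0) = -6*√3)
n(P) = 0
u(C, a) = a - C - 6*√3 (u(C, a) = -6*√3 - (C - a) = -6*√3 + (a - C) = a - C - 6*√3)
1/(u(20, -85) + n(76)) = 1/((-85 - 1*20 - 6*√3) + 0) = 1/((-85 - 20 - 6*√3) + 0) = 1/((-105 - 6*√3) + 0) = 1/(-105 - 6*√3)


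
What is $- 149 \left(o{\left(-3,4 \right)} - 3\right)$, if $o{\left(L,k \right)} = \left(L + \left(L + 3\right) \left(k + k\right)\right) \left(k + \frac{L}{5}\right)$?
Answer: $\frac{9834}{5} \approx 1966.8$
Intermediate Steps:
$o{\left(L,k \right)} = \left(L + 2 k \left(3 + L\right)\right) \left(k + \frac{L}{5}\right)$ ($o{\left(L,k \right)} = \left(L + \left(3 + L\right) 2 k\right) \left(k + L \frac{1}{5}\right) = \left(L + 2 k \left(3 + L\right)\right) \left(k + \frac{L}{5}\right)$)
$- 149 \left(o{\left(-3,4 \right)} - 3\right) = - 149 \left(\left(6 \cdot 4^{2} + \frac{\left(-3\right)^{2}}{5} + 2 \left(-3\right) 4^{2} + \frac{2}{5} \cdot 4 \left(-3\right)^{2} + \frac{11}{5} \left(-3\right) 4\right) - 3\right) = - 149 \left(\left(6 \cdot 16 + \frac{1}{5} \cdot 9 + 2 \left(-3\right) 16 + \frac{2}{5} \cdot 4 \cdot 9 - \frac{132}{5}\right) - 3\right) = - 149 \left(\left(96 + \frac{9}{5} - 96 + \frac{72}{5} - \frac{132}{5}\right) - 3\right) = - 149 \left(- \frac{51}{5} - 3\right) = \left(-149\right) \left(- \frac{66}{5}\right) = \frac{9834}{5}$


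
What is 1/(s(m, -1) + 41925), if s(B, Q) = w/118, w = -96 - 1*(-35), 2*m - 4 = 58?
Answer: 118/4947089 ≈ 2.3852e-5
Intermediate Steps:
m = 31 (m = 2 + (1/2)*58 = 2 + 29 = 31)
w = -61 (w = -96 + 35 = -61)
s(B, Q) = -61/118
1/(s(m, -1) + 41925) = 1/(-61/118 + 41925) = 1/(4947089/118) = 118/4947089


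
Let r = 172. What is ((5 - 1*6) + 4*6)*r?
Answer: 3956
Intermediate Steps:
((5 - 1*6) + 4*6)*r = ((5 - 1*6) + 4*6)*172 = ((5 - 6) + 24)*172 = (-1 + 24)*172 = 23*172 = 3956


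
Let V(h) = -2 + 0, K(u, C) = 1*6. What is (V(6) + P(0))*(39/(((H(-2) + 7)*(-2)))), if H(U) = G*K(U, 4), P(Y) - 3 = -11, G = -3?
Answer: -195/11 ≈ -17.727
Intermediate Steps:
K(u, C) = 6
P(Y) = -8 (P(Y) = 3 - 11 = -8)
H(U) = -18 (H(U) = -3*6 = -18)
V(h) = -2
(V(6) + P(0))*(39/(((H(-2) + 7)*(-2)))) = (-2 - 8)*(39/(((-18 + 7)*(-2)))) = -390/((-11*(-2))) = -390/22 = -10*39/22 = -195/11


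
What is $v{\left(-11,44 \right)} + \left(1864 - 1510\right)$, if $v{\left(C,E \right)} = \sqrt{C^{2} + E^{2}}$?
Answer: $354 + 11 \sqrt{17} \approx 399.35$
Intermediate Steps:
$v{\left(-11,44 \right)} + \left(1864 - 1510\right) = \sqrt{\left(-11\right)^{2} + 44^{2}} + \left(1864 - 1510\right) = \sqrt{121 + 1936} + 354 = \sqrt{2057} + 354 = 11 \sqrt{17} + 354 = 354 + 11 \sqrt{17}$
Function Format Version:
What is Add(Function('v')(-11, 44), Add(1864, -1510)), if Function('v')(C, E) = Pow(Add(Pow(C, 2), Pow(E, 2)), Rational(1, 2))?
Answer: Add(354, Mul(11, Pow(17, Rational(1, 2)))) ≈ 399.35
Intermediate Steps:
Add(Function('v')(-11, 44), Add(1864, -1510)) = Add(Pow(Add(Pow(-11, 2), Pow(44, 2)), Rational(1, 2)), Add(1864, -1510)) = Add(Pow(Add(121, 1936), Rational(1, 2)), 354) = Add(Pow(2057, Rational(1, 2)), 354) = Add(Mul(11, Pow(17, Rational(1, 2))), 354) = Add(354, Mul(11, Pow(17, Rational(1, 2))))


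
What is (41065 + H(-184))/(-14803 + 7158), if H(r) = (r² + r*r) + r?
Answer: -108593/7645 ≈ -14.204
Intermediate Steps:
H(r) = r + 2*r² (H(r) = (r² + r²) + r = 2*r² + r = r + 2*r²)
(41065 + H(-184))/(-14803 + 7158) = (41065 - 184*(1 + 2*(-184)))/(-14803 + 7158) = (41065 - 184*(1 - 368))/(-7645) = (41065 - 184*(-367))*(-1/7645) = (41065 + 67528)*(-1/7645) = 108593*(-1/7645) = -108593/7645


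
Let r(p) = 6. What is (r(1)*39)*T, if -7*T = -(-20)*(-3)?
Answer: 14040/7 ≈ 2005.7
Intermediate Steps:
T = 60/7 (T = -(-4)*(-5*(-3))/7 = -(-4)*15/7 = -⅐*(-60) = 60/7 ≈ 8.5714)
(r(1)*39)*T = (6*39)*(60/7) = 234*(60/7) = 14040/7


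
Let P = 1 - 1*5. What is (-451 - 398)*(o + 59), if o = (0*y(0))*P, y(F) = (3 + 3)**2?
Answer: -50091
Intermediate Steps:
y(F) = 36 (y(F) = 6**2 = 36)
P = -4 (P = 1 - 5 = -4)
o = 0 (o = (0*36)*(-4) = 0*(-4) = 0)
(-451 - 398)*(o + 59) = (-451 - 398)*(0 + 59) = -849*59 = -50091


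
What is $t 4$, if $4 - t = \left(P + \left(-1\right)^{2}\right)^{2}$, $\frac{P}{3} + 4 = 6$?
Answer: $-180$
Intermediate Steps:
$P = 6$ ($P = -12 + 3 \cdot 6 = -12 + 18 = 6$)
$t = -45$ ($t = 4 - \left(6 + \left(-1\right)^{2}\right)^{2} = 4 - \left(6 + 1\right)^{2} = 4 - 7^{2} = 4 - 49 = -45$)
$t 4 = \left(-45\right) 4 = -180$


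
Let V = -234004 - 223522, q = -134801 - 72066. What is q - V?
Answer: 250659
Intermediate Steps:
q = -206867
V = -457526
q - V = -206867 - 1*(-457526) = -206867 + 457526 = 250659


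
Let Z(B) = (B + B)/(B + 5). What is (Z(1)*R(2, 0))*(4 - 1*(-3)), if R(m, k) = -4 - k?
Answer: -28/3 ≈ -9.3333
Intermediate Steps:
Z(B) = 2*B/(5 + B) (Z(B) = (2*B)/(5 + B) = 2*B/(5 + B))
(Z(1)*R(2, 0))*(4 - 1*(-3)) = ((2*1/(5 + 1))*(-4 - 1*0))*(4 - 1*(-3)) = ((2*1/6)*(-4 + 0))*(4 + 3) = ((2*1*(⅙))*(-4))*7 = ((⅓)*(-4))*7 = -4/3*7 = -28/3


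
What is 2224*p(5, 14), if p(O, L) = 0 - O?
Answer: -11120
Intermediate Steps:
p(O, L) = -O
2224*p(5, 14) = 2224*(-1*5) = 2224*(-5) = -11120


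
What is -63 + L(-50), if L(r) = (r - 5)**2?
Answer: 2962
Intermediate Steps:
L(r) = (-5 + r)**2
-63 + L(-50) = -63 + (-5 - 50)**2 = -63 + (-55)**2 = -63 + 3025 = 2962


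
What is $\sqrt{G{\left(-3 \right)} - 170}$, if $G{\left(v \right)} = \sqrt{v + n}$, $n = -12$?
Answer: $\sqrt{-170 + i \sqrt{15}} \approx 0.1485 + 13.039 i$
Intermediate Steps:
$G{\left(v \right)} = \sqrt{-12 + v}$ ($G{\left(v \right)} = \sqrt{v - 12} = \sqrt{-12 + v}$)
$\sqrt{G{\left(-3 \right)} - 170} = \sqrt{\sqrt{-12 - 3} - 170} = \sqrt{\sqrt{-15} - 170} = \sqrt{i \sqrt{15} - 170} = \sqrt{-170 + i \sqrt{15}}$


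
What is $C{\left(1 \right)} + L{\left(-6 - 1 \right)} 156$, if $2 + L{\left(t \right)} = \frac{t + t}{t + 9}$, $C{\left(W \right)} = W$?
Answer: $-1403$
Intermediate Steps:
$L{\left(t \right)} = -2 + \frac{2 t}{9 + t}$ ($L{\left(t \right)} = -2 + \frac{t + t}{t + 9} = -2 + \frac{2 t}{9 + t}$)
$C{\left(1 \right)} + L{\left(-6 - 1 \right)} 156 = 1 + - \frac{18}{9 - 7} \cdot 156 = 1 + - \frac{18}{2} \cdot 156 = 1 + \left(-18\right) \frac{1}{2} \cdot 156 = 1 - 1404 = -1403$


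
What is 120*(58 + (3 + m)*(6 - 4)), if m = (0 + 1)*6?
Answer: 9120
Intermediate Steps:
m = 6 (m = 1*6 = 6)
120*(58 + (3 + m)*(6 - 4)) = 120*(58 + (3 + 6)*(6 - 4)) = 120*(58 + 9*2) = 120*(58 + 18) = 120*76 = 9120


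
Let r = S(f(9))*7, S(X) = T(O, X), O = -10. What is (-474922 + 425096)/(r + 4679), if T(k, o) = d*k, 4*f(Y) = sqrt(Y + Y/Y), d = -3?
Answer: -49826/4889 ≈ -10.191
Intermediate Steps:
f(Y) = sqrt(1 + Y)/4 (f(Y) = sqrt(Y + Y/Y)/4 = sqrt(Y + 1)/4 = sqrt(1 + Y)/4)
T(k, o) = -3*k
S(X) = 30 (S(X) = -3*(-10) = 30)
r = 210 (r = 30*7 = 210)
(-474922 + 425096)/(r + 4679) = (-474922 + 425096)/(210 + 4679) = -49826/4889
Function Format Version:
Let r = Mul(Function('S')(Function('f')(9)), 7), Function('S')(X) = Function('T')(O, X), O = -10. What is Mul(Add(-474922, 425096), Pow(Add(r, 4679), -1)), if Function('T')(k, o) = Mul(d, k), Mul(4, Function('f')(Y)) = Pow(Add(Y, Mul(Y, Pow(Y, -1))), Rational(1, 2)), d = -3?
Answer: Rational(-49826, 4889) ≈ -10.191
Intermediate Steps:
Function('f')(Y) = Mul(Rational(1, 4), Pow(Add(1, Y), Rational(1, 2))) (Function('f')(Y) = Mul(Rational(1, 4), Pow(Add(Y, Mul(Y, Pow(Y, -1))), Rational(1, 2))) = Mul(Rational(1, 4), Pow(Add(Y, 1), Rational(1, 2))) = Mul(Rational(1, 4), Pow(Add(1, Y), Rational(1, 2))))
Function('T')(k, o) = Mul(-3, k)
Function('S')(X) = 30 (Function('S')(X) = Mul(-3, -10) = 30)
r = 210 (r = Mul(30, 7) = 210)
Mul(Add(-474922, 425096), Pow(Add(r, 4679), -1)) = Mul(Add(-474922, 425096), Pow(Add(210, 4679), -1)) = Mul(-49826, Pow(4889, -1)) = Mul(-49826, Rational(1, 4889)) = Rational(-49826, 4889)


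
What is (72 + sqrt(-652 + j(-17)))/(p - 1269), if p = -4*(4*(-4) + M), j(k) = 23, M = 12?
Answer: -72/1253 - I*sqrt(629)/1253 ≈ -0.057462 - 0.020016*I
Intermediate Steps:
p = 16 (p = -4*(4*(-4) + 12) = -4*(-16 + 12) = -4*(-4) = 16)
(72 + sqrt(-652 + j(-17)))/(p - 1269) = (72 + sqrt(-652 + 23))/(16 - 1269) = (72 + sqrt(-629))/(-1253) = -(72 + I*sqrt(629))/1253 = -72/1253 - I*sqrt(629)/1253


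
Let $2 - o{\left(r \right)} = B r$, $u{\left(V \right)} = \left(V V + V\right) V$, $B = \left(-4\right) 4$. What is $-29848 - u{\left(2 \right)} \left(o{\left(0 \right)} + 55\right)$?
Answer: $-30532$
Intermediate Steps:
$B = -16$
$u{\left(V \right)} = V \left(V + V^{2}\right)$ ($u{\left(V \right)} = \left(V^{2} + V\right) V = \left(V + V^{2}\right) V = V \left(V + V^{2}\right)$)
$o{\left(r \right)} = 2 + 16 r$ ($o{\left(r \right)} = 2 - - 16 r = 2 + 16 r$)
$-29848 - u{\left(2 \right)} \left(o{\left(0 \right)} + 55\right) = -29848 - 2^{2} \left(1 + 2\right) \left(\left(2 + 16 \cdot 0\right) + 55\right) = -29848 - 4 \cdot 3 \left(\left(2 + 0\right) + 55\right) = -29848 - 12 \left(2 + 55\right) = -29848 - 12 \cdot 57 = -29848 - 684 = -30532$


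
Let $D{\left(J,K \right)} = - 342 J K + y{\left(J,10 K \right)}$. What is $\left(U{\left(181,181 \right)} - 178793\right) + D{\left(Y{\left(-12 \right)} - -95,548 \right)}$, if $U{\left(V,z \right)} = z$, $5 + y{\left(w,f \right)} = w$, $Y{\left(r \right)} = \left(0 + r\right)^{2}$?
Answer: $-44970802$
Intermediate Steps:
$Y{\left(r \right)} = r^{2}$
$y{\left(w,f \right)} = -5 + w$
$D{\left(J,K \right)} = -5 + J - 342 J K$ ($D{\left(J,K \right)} = - 342 J K + \left(-5 + J\right) = -5 + J - 342 J K$)
$\left(U{\left(181,181 \right)} - 178793\right) + D{\left(Y{\left(-12 \right)} - -95,548 \right)} = \left(181 - 178793\right) - \left(-90 - 144 + 342 \left(\left(-12\right)^{2} - -95\right) 548\right) = -178612 - \left(-234 + 342 \left(144 + 95\right) 548\right) = -178612 - \left(-234 + 44792424\right) = -178612 - 44792190 = -44970802$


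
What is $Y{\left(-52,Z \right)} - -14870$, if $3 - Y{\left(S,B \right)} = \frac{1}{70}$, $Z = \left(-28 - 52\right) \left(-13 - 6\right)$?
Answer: $\frac{1041109}{70} \approx 14873.0$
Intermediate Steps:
$Z = 1520$ ($Z = \left(-80\right) \left(-19\right) = 1520$)
$Y{\left(S,B \right)} = \frac{209}{70}$ ($Y{\left(S,B \right)} = 3 - \frac{1}{70} = \frac{209}{70}$)
$Y{\left(-52,Z \right)} - -14870 = \frac{209}{70} - -14870 = \frac{209}{70} + 14870 = \frac{1041109}{70}$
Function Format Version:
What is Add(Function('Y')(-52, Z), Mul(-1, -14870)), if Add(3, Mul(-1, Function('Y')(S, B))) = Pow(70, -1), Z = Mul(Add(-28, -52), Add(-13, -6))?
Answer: Rational(1041109, 70) ≈ 14873.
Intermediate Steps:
Z = 1520 (Z = Mul(-80, -19) = 1520)
Function('Y')(S, B) = Rational(209, 70) (Function('Y')(S, B) = Add(3, Mul(-1, Pow(70, -1))) = Add(3, Mul(-1, Rational(1, 70))) = Add(3, Rational(-1, 70)) = Rational(209, 70))
Add(Function('Y')(-52, Z), Mul(-1, -14870)) = Add(Rational(209, 70), Mul(-1, -14870)) = Add(Rational(209, 70), 14870) = Rational(1041109, 70)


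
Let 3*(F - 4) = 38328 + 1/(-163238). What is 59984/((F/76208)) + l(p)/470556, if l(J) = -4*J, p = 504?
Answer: 2660079592522060264/7436858239659 ≈ 3.5769e+5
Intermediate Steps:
F = 6258544919/489714 (F = 4 + (38328 + 1/(-163238))/3 = 4 + (38328 - 1/163238)/3 = 4 + (1/3)*(6256586063/163238) = 4 + 6256586063/489714 = 6258544919/489714 ≈ 12780.)
59984/((F/76208)) + l(p)/470556 = 59984/(((6258544919/489714)/76208)) - 4*504/470556 = 59984/(((6258544919/489714)*(1/76208))) - 2016*1/470556 = 59984/(568958629/3392738592) - 56/13071 = 59984*(3392738592/568958629) - 56/13071 = 203510031702528/568958629 - 56/13071 = 2660079592522060264/7436858239659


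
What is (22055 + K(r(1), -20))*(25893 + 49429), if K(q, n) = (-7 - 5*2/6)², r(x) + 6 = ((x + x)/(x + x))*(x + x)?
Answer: 15001958062/9 ≈ 1.6669e+9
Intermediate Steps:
r(x) = -6 + 2*x (r(x) = -6 + ((x + x)/(x + x))*(x + x) = -6 + ((2*x)/((2*x)))*(2*x) = -6 + ((2*x)*(1/(2*x)))*(2*x) = -6 + 1*(2*x) = -6 + 2*x)
K(q, n) = 676/9 (K(q, n) = (-7 - 10*⅙)² = (-7 - 5/3)² = (-26/3)² = 676/9)
(22055 + K(r(1), -20))*(25893 + 49429) = (22055 + 676/9)*(25893 + 49429) = (199171/9)*75322 = 15001958062/9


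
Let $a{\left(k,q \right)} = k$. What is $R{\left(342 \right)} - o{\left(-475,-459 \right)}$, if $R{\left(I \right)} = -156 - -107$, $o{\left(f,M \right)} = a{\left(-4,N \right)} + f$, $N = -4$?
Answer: $430$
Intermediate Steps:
$o{\left(f,M \right)} = -4 + f$
$R{\left(I \right)} = -49$ ($R{\left(I \right)} = -156 + 107 = -49$)
$R{\left(342 \right)} - o{\left(-475,-459 \right)} = -49 - \left(-4 - 475\right) = -49 - -479 = -49 + 479 = 430$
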